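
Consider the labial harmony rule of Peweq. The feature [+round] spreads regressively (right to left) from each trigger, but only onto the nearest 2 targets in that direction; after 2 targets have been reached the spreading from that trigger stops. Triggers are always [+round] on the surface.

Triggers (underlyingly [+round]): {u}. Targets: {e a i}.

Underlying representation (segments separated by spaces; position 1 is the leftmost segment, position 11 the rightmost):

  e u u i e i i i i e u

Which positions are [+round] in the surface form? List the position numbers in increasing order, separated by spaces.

From /u/ at 2 leftward: 1 /e/ → [+round]; word edge.
From /u/ at 3 leftward: 2 /u/ is itself a trigger — this domain ends here.
From /u/ at 11 leftward: 10 /e/ → [+round]; 9 /i/ → [+round]; bound reached.
Targets with no active source: positions 4 5 6 7 8 stay [-round].

1 2 3 9 10 11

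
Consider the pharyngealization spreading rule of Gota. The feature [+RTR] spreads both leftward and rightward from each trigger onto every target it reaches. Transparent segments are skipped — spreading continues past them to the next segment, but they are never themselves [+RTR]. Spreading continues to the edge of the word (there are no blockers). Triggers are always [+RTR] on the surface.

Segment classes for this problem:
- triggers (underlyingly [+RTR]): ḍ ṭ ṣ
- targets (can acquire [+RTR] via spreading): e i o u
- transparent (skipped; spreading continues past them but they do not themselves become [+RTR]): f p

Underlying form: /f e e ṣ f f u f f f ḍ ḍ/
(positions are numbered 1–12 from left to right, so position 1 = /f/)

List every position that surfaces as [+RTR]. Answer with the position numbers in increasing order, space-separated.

From /ṣ/ at 4 rightward: 5 /f/ transparent; 6 /f/ transparent; 7 /u/ → [+RTR]; 8 /f/ transparent; 9 /f/ transparent; 10 /f/ transparent; 11 /ḍ/ is itself a trigger — this domain ends here.
From /ṣ/ at 4 leftward: 3 /e/ → [+RTR]; 2 /e/ → [+RTR]; 1 /f/ transparent; word edge.
From /ḍ/ at 11 rightward: 12 /ḍ/ is itself a trigger — this domain ends here.
From /ḍ/ at 11 leftward: 10 /f/ transparent; 9 /f/ transparent; 8 /f/ transparent; 7 /u/ → [+RTR]; 6 /f/ transparent; 5 /f/ transparent; 4 /ṣ/ is itself a trigger — this domain ends here.
From /ḍ/ at 12 rightward: word edge.
From /ḍ/ at 12 leftward: 11 /ḍ/ is itself a trigger — this domain ends here.

2 3 4 7 11 12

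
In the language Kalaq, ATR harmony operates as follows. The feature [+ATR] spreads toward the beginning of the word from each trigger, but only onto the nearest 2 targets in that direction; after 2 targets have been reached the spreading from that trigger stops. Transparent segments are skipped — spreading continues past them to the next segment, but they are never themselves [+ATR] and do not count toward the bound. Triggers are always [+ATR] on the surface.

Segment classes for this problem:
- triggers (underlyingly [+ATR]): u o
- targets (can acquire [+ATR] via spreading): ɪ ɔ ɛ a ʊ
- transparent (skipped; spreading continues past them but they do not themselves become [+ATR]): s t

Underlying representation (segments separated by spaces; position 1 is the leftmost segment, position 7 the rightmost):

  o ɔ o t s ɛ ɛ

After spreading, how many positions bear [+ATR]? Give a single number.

3

From /o/ at 1 leftward: word edge.
From /o/ at 3 leftward: 2 /ɔ/ → [+ATR]; 1 /o/ is itself a trigger — this domain ends here.
Targets with no active source: positions 6 7 stay [-ATR].
[+ATR] positions on the surface: 1 2 3.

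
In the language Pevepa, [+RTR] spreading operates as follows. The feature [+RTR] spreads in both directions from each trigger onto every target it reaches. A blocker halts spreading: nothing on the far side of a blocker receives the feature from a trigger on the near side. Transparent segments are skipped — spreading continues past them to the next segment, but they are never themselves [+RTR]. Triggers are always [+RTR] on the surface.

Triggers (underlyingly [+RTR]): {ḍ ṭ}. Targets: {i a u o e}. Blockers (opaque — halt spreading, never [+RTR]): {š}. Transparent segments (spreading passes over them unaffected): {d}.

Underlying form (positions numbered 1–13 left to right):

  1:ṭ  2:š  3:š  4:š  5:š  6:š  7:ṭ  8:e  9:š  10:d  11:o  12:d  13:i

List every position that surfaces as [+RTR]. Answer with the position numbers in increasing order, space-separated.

From /ṭ/ at 1 rightward: 2 /š/ blocks.
From /ṭ/ at 1 leftward: word edge.
From /ṭ/ at 7 rightward: 8 /e/ → [+RTR]; 9 /š/ blocks.
From /ṭ/ at 7 leftward: 6 /š/ blocks.
Targets with no active source: positions 11 13 stay [-emphatic].

1 7 8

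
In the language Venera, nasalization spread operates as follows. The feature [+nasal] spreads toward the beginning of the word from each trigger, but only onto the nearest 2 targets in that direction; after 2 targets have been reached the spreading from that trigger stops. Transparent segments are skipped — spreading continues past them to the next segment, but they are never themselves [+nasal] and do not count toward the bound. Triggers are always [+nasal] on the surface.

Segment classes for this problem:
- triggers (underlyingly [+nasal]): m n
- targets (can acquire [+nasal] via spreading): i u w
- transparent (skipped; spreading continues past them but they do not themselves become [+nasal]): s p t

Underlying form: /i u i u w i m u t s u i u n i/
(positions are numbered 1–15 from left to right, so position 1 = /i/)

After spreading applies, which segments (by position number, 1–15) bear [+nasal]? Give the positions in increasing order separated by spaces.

5 6 7 12 13 14

From /m/ at 7 leftward: 6 /i/ → [+nasal]; 5 /w/ → [+nasal]; bound reached.
From /n/ at 14 leftward: 13 /u/ → [+nasal]; 12 /i/ → [+nasal]; bound reached.
Targets with no active source: positions 1 2 3 4 8 11 15 stay [-nasal].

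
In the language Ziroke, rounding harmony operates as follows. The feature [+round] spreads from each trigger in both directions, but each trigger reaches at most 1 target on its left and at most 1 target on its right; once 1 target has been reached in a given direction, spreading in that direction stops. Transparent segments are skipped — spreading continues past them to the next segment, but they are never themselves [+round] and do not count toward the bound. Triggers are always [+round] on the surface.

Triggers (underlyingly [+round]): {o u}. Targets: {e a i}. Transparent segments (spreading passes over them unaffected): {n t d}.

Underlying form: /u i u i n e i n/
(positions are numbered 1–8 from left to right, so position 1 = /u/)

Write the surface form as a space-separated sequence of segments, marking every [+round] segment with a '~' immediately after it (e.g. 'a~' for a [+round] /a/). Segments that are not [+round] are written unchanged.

u~ i~ u~ i~ n e i n

From /u/ at 1 rightward: 2 /i/ → [+round]; bound reached.
From /u/ at 1 leftward: word edge.
From /u/ at 3 rightward: 4 /i/ → [+round]; bound reached.
From /u/ at 3 leftward: 2 /i/ → [+round]; bound reached.
Targets with no active source: positions 6 7 stay [-round].
[+round] positions on the surface: 1 2 3 4.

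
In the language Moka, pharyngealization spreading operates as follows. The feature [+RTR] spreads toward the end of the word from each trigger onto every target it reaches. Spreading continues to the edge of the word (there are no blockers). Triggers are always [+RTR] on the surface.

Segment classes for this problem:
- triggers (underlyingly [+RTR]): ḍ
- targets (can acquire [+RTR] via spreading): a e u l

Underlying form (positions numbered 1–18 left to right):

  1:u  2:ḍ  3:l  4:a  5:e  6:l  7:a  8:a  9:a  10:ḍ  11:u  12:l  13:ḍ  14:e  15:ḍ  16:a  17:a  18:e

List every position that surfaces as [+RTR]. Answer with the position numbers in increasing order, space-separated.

2 3 4 5 6 7 8 9 10 11 12 13 14 15 16 17 18

From /ḍ/ at 2 rightward: 3 /l/ → [+RTR]; 4 /a/ → [+RTR]; 5 /e/ → [+RTR]; 6 /l/ → [+RTR]; 7 /a/ → [+RTR]; 8 /a/ → [+RTR]; 9 /a/ → [+RTR]; 10 /ḍ/ is itself a trigger — this domain ends here.
From /ḍ/ at 10 rightward: 11 /u/ → [+RTR]; 12 /l/ → [+RTR]; 13 /ḍ/ is itself a trigger — this domain ends here.
From /ḍ/ at 13 rightward: 14 /e/ → [+RTR]; 15 /ḍ/ is itself a trigger — this domain ends here.
From /ḍ/ at 15 rightward: 16 /a/ → [+RTR]; 17 /a/ → [+RTR]; 18 /e/ → [+RTR]; word edge.
Target with no active source: position 1 stays [-emphatic].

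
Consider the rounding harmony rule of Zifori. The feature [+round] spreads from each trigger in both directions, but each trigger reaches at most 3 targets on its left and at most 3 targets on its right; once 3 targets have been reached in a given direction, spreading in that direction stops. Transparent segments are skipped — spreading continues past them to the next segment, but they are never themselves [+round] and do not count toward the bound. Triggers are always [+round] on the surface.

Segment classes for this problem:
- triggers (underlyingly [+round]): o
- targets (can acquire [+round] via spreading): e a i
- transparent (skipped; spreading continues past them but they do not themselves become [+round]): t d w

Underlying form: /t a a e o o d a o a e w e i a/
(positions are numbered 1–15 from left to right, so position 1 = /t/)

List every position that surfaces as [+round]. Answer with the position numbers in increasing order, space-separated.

From /o/ at 5 rightward: 6 /o/ is itself a trigger — this domain ends here.
From /o/ at 5 leftward: 4 /e/ → [+round]; 3 /a/ → [+round]; 2 /a/ → [+round]; bound reached.
From /o/ at 6 rightward: 7 /d/ transparent; 8 /a/ → [+round]; 9 /o/ is itself a trigger — this domain ends here.
From /o/ at 6 leftward: 5 /o/ is itself a trigger — this domain ends here.
From /o/ at 9 rightward: 10 /a/ → [+round]; 11 /e/ → [+round]; 12 /w/ transparent; 13 /e/ → [+round]; bound reached.
From /o/ at 9 leftward: 8 /a/ → [+round]; 7 /d/ transparent; 6 /o/ is itself a trigger — this domain ends here.
Targets with no active source: positions 14 15 stay [-round].

2 3 4 5 6 8 9 10 11 13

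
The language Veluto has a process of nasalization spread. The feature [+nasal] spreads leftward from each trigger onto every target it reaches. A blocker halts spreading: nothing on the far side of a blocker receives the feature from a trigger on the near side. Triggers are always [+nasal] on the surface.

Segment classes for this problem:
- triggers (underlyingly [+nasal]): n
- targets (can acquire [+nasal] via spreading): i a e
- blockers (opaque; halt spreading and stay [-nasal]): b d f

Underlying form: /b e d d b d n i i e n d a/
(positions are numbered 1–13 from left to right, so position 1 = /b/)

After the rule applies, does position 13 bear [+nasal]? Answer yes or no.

From /n/ at 7 leftward: 6 /d/ blocks.
From /n/ at 11 leftward: 10 /e/ → [+nasal]; 9 /i/ → [+nasal]; 8 /i/ → [+nasal]; 7 /n/ is itself a trigger — this domain ends here.
Targets with no active source: positions 2 13 stay [-nasal].
[+nasal] positions on the surface: 7 8 9 10 11.

no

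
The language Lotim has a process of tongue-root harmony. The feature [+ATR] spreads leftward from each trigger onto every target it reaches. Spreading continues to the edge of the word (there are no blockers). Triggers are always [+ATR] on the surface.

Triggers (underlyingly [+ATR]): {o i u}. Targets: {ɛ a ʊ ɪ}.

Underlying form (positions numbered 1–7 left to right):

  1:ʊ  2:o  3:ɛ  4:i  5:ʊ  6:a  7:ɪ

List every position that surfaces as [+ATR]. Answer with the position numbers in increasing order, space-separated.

From /o/ at 2 leftward: 1 /ʊ/ → [+ATR]; word edge.
From /i/ at 4 leftward: 3 /ɛ/ → [+ATR]; 2 /o/ is itself a trigger — this domain ends here.
Targets with no active source: positions 5 6 7 stay [-ATR].

1 2 3 4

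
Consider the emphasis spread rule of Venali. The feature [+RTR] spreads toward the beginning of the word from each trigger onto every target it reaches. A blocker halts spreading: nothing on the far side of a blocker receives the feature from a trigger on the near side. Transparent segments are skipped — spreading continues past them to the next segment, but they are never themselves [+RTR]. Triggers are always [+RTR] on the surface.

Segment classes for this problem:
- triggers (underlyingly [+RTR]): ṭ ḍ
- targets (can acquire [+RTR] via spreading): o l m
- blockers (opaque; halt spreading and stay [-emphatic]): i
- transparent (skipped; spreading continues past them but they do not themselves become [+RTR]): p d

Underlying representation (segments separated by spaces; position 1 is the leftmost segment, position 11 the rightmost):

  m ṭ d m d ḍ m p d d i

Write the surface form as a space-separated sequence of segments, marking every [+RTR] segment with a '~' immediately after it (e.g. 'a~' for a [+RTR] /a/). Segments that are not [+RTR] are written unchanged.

m~ ṭ~ d m~ d ḍ~ m p d d i

From /ṭ/ at 2 leftward: 1 /m/ → [+RTR]; word edge.
From /ḍ/ at 6 leftward: 5 /d/ transparent; 4 /m/ → [+RTR]; 3 /d/ transparent; 2 /ṭ/ is itself a trigger — this domain ends here.
Target with no active source: position 7 stays [-emphatic].
[+RTR] positions on the surface: 1 2 4 6.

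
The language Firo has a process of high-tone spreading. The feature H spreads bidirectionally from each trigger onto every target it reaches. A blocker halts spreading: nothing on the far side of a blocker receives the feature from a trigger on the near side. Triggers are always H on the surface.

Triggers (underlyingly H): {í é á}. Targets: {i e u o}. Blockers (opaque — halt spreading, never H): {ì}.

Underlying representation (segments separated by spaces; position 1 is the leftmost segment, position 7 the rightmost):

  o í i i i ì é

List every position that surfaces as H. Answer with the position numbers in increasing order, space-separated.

From /í/ at 2 rightward: 3 /i/ → H; 4 /i/ → H; 5 /i/ → H; 6 /ì/ blocks.
From /í/ at 2 leftward: 1 /o/ → H; word edge.
From /é/ at 7 rightward: word edge.
From /é/ at 7 leftward: 6 /ì/ blocks.

1 2 3 4 5 7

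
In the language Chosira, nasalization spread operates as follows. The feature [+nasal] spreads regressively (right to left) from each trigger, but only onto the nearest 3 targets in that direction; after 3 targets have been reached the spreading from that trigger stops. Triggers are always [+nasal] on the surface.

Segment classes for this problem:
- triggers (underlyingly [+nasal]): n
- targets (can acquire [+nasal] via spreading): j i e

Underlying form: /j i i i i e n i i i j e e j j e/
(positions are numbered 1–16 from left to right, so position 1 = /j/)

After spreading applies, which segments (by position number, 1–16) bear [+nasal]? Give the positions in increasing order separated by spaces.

4 5 6 7

From /n/ at 7 leftward: 6 /e/ → [+nasal]; 5 /i/ → [+nasal]; 4 /i/ → [+nasal]; bound reached.
Targets with no active source: positions 1 2 3 8 9 10 11 12 13 14 15 16 stay [-nasal].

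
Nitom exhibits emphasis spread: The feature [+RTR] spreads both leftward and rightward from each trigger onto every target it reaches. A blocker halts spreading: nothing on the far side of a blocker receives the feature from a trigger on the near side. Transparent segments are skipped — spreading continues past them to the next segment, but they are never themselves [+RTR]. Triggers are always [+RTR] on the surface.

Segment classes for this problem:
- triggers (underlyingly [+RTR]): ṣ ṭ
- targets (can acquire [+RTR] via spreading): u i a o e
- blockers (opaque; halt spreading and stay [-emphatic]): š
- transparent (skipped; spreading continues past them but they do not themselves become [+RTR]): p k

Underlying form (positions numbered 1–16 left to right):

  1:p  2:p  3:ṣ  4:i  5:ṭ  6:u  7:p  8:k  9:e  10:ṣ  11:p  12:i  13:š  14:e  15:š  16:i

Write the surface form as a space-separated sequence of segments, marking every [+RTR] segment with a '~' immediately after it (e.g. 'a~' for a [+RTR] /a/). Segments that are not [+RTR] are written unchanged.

p p ṣ~ i~ ṭ~ u~ p k e~ ṣ~ p i~ š e š i

From /ṣ/ at 3 rightward: 4 /i/ → [+RTR]; 5 /ṭ/ is itself a trigger — this domain ends here.
From /ṣ/ at 3 leftward: 2 /p/ transparent; 1 /p/ transparent; word edge.
From /ṭ/ at 5 rightward: 6 /u/ → [+RTR]; 7 /p/ transparent; 8 /k/ transparent; 9 /e/ → [+RTR]; 10 /ṣ/ is itself a trigger — this domain ends here.
From /ṭ/ at 5 leftward: 4 /i/ → [+RTR]; 3 /ṣ/ is itself a trigger — this domain ends here.
From /ṣ/ at 10 rightward: 11 /p/ transparent; 12 /i/ → [+RTR]; 13 /š/ blocks.
From /ṣ/ at 10 leftward: 9 /e/ → [+RTR]; 8 /k/ transparent; 7 /p/ transparent; 6 /u/ → [+RTR]; 5 /ṭ/ is itself a trigger — this domain ends here.
Targets with no active source: positions 14 16 stay [-emphatic].
[+RTR] positions on the surface: 3 4 5 6 9 10 12.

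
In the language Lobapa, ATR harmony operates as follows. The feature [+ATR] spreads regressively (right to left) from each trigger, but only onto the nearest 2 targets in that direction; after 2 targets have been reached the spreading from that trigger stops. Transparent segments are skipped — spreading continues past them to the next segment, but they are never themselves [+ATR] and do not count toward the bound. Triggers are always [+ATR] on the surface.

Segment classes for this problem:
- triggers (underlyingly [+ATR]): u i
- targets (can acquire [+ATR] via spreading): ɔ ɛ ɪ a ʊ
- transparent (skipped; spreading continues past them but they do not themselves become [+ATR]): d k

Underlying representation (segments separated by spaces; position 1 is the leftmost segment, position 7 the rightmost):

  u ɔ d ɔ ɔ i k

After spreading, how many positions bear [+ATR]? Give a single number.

4

From /u/ at 1 leftward: word edge.
From /i/ at 6 leftward: 5 /ɔ/ → [+ATR]; 4 /ɔ/ → [+ATR]; bound reached.
Target with no active source: position 2 stays [-ATR].
[+ATR] positions on the surface: 1 4 5 6.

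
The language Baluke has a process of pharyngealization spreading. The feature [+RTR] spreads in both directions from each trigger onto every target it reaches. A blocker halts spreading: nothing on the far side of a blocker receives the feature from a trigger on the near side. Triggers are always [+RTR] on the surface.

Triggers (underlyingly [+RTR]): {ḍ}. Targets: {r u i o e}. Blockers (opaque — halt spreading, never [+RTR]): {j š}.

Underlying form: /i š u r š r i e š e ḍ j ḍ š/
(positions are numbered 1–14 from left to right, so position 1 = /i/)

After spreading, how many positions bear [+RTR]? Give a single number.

From /ḍ/ at 11 rightward: 12 /j/ blocks.
From /ḍ/ at 11 leftward: 10 /e/ → [+RTR]; 9 /š/ blocks.
From /ḍ/ at 13 rightward: 14 /š/ blocks.
From /ḍ/ at 13 leftward: 12 /j/ blocks.
Targets with no active source: positions 1 3 4 6 7 8 stay [-emphatic].
[+RTR] positions on the surface: 10 11 13.

3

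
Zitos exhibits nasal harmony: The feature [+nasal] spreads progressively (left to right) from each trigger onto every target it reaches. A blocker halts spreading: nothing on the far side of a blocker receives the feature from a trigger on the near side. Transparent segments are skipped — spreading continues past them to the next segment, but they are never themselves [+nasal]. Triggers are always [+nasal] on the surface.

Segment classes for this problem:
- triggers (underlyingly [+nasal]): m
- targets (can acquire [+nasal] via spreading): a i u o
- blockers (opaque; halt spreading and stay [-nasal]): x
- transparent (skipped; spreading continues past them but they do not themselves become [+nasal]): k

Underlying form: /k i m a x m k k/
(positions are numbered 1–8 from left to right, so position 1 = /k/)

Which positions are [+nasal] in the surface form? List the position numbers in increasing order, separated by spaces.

3 4 6

From /m/ at 3 rightward: 4 /a/ → [+nasal]; 5 /x/ blocks.
From /m/ at 6 rightward: 7 /k/ transparent; 8 /k/ transparent; word edge.
Target with no active source: position 2 stays [-nasal].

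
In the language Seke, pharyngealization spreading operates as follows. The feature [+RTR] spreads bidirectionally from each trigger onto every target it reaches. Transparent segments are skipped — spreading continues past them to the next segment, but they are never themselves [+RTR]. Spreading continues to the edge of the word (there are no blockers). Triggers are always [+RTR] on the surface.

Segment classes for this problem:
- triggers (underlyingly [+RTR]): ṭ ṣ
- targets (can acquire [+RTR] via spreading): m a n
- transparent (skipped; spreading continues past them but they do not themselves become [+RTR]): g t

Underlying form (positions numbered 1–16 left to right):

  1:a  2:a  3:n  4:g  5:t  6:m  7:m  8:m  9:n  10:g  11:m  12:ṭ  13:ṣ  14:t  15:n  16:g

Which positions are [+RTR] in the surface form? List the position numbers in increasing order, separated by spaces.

1 2 3 6 7 8 9 11 12 13 15

From /ṭ/ at 12 rightward: 13 /ṣ/ is itself a trigger — this domain ends here.
From /ṭ/ at 12 leftward: 11 /m/ → [+RTR]; 10 /g/ transparent; 9 /n/ → [+RTR]; 8 /m/ → [+RTR]; 7 /m/ → [+RTR]; 6 /m/ → [+RTR]; 5 /t/ transparent; 4 /g/ transparent; 3 /n/ → [+RTR]; 2 /a/ → [+RTR]; 1 /a/ → [+RTR]; word edge.
From /ṣ/ at 13 rightward: 14 /t/ transparent; 15 /n/ → [+RTR]; 16 /g/ transparent; word edge.
From /ṣ/ at 13 leftward: 12 /ṭ/ is itself a trigger — this domain ends here.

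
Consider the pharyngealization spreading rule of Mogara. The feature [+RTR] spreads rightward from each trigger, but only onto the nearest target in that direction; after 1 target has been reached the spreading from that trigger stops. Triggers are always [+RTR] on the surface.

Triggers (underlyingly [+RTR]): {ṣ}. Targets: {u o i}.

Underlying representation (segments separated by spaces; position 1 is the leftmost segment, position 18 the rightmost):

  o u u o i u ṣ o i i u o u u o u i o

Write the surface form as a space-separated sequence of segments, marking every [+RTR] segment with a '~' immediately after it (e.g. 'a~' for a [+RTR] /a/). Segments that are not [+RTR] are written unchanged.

o u u o i u ṣ~ o~ i i u o u u o u i o

From /ṣ/ at 7 rightward: 8 /o/ → [+RTR]; bound reached.
Targets with no active source: positions 1 2 3 4 5 6 9 10 11 12 13 14 15 16 17 18 stay [-emphatic].
[+RTR] positions on the surface: 7 8.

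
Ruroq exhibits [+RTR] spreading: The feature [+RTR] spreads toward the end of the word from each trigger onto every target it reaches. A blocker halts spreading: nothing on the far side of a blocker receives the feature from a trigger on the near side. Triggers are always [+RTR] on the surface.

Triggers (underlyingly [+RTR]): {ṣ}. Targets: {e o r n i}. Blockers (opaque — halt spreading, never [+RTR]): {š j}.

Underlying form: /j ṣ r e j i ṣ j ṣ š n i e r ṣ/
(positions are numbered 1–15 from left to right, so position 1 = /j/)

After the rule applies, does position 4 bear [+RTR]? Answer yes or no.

yes

From /ṣ/ at 2 rightward: 3 /r/ → [+RTR]; 4 /e/ → [+RTR]; 5 /j/ blocks.
From /ṣ/ at 7 rightward: 8 /j/ blocks.
From /ṣ/ at 9 rightward: 10 /š/ blocks.
From /ṣ/ at 15 rightward: word edge.
Targets with no active source: positions 6 11 12 13 14 stay [-emphatic].
[+RTR] positions on the surface: 2 3 4 7 9 15.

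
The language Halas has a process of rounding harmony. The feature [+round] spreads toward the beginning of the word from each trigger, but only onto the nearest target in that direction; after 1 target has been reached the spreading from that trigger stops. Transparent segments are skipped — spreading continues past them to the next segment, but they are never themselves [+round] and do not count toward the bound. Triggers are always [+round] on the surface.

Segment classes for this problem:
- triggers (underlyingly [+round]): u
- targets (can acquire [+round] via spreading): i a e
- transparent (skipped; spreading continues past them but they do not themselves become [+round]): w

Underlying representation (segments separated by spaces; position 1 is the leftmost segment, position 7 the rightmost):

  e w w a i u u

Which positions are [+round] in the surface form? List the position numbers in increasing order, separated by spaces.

5 6 7

From /u/ at 6 leftward: 5 /i/ → [+round]; bound reached.
From /u/ at 7 leftward: 6 /u/ is itself a trigger — this domain ends here.
Targets with no active source: positions 1 4 stay [-round].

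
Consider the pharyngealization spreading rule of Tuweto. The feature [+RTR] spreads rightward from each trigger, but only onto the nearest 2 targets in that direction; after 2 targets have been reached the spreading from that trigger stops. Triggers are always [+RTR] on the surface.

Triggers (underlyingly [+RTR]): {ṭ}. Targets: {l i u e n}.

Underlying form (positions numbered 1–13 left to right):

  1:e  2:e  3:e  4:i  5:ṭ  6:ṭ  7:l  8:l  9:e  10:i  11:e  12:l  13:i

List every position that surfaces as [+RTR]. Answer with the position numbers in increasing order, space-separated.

5 6 7 8

From /ṭ/ at 5 rightward: 6 /ṭ/ is itself a trigger — this domain ends here.
From /ṭ/ at 6 rightward: 7 /l/ → [+RTR]; 8 /l/ → [+RTR]; bound reached.
Targets with no active source: positions 1 2 3 4 9 10 11 12 13 stay [-emphatic].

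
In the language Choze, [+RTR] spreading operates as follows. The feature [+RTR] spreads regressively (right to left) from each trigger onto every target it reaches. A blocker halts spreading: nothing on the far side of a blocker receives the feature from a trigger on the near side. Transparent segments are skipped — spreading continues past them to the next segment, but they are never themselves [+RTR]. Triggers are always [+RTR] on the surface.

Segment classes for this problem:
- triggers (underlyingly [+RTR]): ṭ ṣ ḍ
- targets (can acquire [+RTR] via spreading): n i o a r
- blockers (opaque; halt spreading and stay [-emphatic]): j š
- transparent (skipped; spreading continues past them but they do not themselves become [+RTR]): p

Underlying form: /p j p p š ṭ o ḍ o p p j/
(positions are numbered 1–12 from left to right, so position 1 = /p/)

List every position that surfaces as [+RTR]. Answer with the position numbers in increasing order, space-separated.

From /ṭ/ at 6 leftward: 5 /š/ blocks.
From /ḍ/ at 8 leftward: 7 /o/ → [+RTR]; 6 /ṭ/ is itself a trigger — this domain ends here.
Target with no active source: position 9 stays [-emphatic].

6 7 8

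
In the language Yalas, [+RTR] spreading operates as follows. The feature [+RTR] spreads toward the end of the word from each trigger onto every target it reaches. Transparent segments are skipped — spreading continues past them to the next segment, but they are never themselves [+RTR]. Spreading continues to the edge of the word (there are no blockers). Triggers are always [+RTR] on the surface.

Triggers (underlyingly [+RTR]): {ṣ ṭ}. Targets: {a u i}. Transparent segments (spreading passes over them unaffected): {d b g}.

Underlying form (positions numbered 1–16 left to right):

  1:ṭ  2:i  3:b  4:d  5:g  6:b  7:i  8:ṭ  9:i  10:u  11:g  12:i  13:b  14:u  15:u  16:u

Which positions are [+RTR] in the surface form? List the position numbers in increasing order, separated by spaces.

1 2 7 8 9 10 12 14 15 16

From /ṭ/ at 1 rightward: 2 /i/ → [+RTR]; 3 /b/ transparent; 4 /d/ transparent; 5 /g/ transparent; 6 /b/ transparent; 7 /i/ → [+RTR]; 8 /ṭ/ is itself a trigger — this domain ends here.
From /ṭ/ at 8 rightward: 9 /i/ → [+RTR]; 10 /u/ → [+RTR]; 11 /g/ transparent; 12 /i/ → [+RTR]; 13 /b/ transparent; 14 /u/ → [+RTR]; 15 /u/ → [+RTR]; 16 /u/ → [+RTR]; word edge.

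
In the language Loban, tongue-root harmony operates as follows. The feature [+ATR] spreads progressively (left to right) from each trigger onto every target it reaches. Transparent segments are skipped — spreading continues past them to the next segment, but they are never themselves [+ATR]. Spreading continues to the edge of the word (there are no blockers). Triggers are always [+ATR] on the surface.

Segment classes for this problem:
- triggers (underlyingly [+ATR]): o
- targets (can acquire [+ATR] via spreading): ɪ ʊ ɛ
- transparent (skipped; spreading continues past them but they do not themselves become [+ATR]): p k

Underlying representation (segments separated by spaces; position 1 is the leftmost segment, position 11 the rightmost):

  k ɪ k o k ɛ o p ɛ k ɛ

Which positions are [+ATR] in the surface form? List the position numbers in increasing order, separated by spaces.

4 6 7 9 11

From /o/ at 4 rightward: 5 /k/ transparent; 6 /ɛ/ → [+ATR]; 7 /o/ is itself a trigger — this domain ends here.
From /o/ at 7 rightward: 8 /p/ transparent; 9 /ɛ/ → [+ATR]; 10 /k/ transparent; 11 /ɛ/ → [+ATR]; word edge.
Target with no active source: position 2 stays [-ATR].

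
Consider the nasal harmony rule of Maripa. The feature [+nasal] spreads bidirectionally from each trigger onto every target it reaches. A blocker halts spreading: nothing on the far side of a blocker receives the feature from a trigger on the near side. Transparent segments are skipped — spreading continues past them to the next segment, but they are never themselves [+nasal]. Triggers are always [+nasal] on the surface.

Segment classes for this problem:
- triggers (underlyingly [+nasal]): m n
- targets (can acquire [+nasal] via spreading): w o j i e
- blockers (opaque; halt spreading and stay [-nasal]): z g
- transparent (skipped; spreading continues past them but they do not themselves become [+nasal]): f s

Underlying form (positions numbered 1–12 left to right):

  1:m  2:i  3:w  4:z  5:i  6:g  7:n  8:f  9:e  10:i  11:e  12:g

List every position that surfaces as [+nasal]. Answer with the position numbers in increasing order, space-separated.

1 2 3 7 9 10 11

From /m/ at 1 rightward: 2 /i/ → [+nasal]; 3 /w/ → [+nasal]; 4 /z/ blocks.
From /m/ at 1 leftward: word edge.
From /n/ at 7 rightward: 8 /f/ transparent; 9 /e/ → [+nasal]; 10 /i/ → [+nasal]; 11 /e/ → [+nasal]; 12 /g/ blocks.
From /n/ at 7 leftward: 6 /g/ blocks.
Target with no active source: position 5 stays [-nasal].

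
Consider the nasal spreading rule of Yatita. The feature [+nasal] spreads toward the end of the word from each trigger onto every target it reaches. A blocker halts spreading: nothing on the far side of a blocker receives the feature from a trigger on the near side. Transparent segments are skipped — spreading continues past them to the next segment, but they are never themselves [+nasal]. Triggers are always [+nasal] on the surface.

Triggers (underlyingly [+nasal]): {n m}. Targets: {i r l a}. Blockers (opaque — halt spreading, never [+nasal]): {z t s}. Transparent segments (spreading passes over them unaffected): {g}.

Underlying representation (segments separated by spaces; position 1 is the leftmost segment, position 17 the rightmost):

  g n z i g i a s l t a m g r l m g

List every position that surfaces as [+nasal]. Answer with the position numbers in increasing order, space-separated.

From /n/ at 2 rightward: 3 /z/ blocks.
From /m/ at 12 rightward: 13 /g/ transparent; 14 /r/ → [+nasal]; 15 /l/ → [+nasal]; 16 /m/ is itself a trigger — this domain ends here.
From /m/ at 16 rightward: 17 /g/ transparent; word edge.
Targets with no active source: positions 4 6 7 9 11 stay [-nasal].

2 12 14 15 16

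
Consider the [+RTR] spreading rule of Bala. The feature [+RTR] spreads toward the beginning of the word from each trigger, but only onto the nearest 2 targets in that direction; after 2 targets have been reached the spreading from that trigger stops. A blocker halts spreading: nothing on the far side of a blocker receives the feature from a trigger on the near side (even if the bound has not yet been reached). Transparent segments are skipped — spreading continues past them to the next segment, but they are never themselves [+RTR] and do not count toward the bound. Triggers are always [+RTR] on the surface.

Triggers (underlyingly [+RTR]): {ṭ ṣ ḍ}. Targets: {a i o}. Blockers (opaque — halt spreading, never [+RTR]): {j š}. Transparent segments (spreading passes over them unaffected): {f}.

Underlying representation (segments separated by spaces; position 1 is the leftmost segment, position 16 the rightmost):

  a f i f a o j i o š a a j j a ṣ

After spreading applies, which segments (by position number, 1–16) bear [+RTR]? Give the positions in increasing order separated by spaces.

15 16

From /ṣ/ at 16 leftward: 15 /a/ → [+RTR]; 14 /j/ blocks.
Targets with no active source: positions 1 3 5 6 8 9 11 12 stay [-emphatic].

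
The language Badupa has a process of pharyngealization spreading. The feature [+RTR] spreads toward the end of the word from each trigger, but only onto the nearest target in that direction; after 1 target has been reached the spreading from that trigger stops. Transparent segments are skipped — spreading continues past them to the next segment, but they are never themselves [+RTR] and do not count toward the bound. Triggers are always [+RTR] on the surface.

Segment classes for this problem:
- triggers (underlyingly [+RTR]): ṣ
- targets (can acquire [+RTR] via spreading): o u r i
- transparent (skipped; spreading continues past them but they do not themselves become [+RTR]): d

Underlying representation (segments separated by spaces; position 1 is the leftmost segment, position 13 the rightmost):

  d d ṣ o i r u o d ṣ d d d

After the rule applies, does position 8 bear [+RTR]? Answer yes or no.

From /ṣ/ at 3 rightward: 4 /o/ → [+RTR]; bound reached.
From /ṣ/ at 10 rightward: 11 /d/ transparent; 12 /d/ transparent; 13 /d/ transparent; word edge.
Targets with no active source: positions 5 6 7 8 stay [-emphatic].
[+RTR] positions on the surface: 3 4 10.

no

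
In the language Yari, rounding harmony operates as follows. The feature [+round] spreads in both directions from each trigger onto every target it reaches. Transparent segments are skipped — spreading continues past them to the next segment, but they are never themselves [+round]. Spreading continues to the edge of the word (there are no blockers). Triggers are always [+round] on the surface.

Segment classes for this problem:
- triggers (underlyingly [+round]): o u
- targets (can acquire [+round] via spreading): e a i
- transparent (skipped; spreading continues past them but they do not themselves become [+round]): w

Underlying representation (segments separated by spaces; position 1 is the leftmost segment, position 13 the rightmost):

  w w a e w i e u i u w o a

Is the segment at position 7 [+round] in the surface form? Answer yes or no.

From /u/ at 8 rightward: 9 /i/ → [+round]; 10 /u/ is itself a trigger — this domain ends here.
From /u/ at 8 leftward: 7 /e/ → [+round]; 6 /i/ → [+round]; 5 /w/ transparent; 4 /e/ → [+round]; 3 /a/ → [+round]; 2 /w/ transparent; 1 /w/ transparent; word edge.
From /u/ at 10 rightward: 11 /w/ transparent; 12 /o/ is itself a trigger — this domain ends here.
From /u/ at 10 leftward: 9 /i/ → [+round]; 8 /u/ is itself a trigger — this domain ends here.
From /o/ at 12 rightward: 13 /a/ → [+round]; word edge.
From /o/ at 12 leftward: 11 /w/ transparent; 10 /u/ is itself a trigger — this domain ends here.
[+round] positions on the surface: 3 4 6 7 8 9 10 12 13.

yes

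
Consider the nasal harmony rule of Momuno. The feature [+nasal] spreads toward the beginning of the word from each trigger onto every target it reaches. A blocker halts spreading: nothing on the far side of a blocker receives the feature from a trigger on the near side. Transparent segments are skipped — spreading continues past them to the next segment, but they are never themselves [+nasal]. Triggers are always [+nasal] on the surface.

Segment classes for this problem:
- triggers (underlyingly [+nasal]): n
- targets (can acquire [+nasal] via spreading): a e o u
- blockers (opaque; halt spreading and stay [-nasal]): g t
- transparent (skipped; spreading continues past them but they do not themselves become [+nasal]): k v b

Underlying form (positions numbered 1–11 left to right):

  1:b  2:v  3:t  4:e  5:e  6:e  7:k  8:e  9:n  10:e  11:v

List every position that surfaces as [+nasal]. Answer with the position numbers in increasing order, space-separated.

4 5 6 8 9

From /n/ at 9 leftward: 8 /e/ → [+nasal]; 7 /k/ transparent; 6 /e/ → [+nasal]; 5 /e/ → [+nasal]; 4 /e/ → [+nasal]; 3 /t/ blocks.
Target with no active source: position 10 stays [-nasal].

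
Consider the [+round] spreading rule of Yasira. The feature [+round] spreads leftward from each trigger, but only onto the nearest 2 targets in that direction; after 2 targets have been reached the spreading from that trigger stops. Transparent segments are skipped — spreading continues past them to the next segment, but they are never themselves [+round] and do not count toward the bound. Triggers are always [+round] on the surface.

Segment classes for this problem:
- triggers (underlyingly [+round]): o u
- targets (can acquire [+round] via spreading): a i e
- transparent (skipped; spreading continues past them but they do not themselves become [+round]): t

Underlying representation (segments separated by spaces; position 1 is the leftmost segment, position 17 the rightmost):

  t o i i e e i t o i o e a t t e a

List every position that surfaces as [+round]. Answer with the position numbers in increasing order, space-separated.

2 6 7 9 10 11

From /o/ at 2 leftward: 1 /t/ transparent; word edge.
From /o/ at 9 leftward: 8 /t/ transparent; 7 /i/ → [+round]; 6 /e/ → [+round]; bound reached.
From /o/ at 11 leftward: 10 /i/ → [+round]; 9 /o/ is itself a trigger — this domain ends here.
Targets with no active source: positions 3 4 5 12 13 16 17 stay [-round].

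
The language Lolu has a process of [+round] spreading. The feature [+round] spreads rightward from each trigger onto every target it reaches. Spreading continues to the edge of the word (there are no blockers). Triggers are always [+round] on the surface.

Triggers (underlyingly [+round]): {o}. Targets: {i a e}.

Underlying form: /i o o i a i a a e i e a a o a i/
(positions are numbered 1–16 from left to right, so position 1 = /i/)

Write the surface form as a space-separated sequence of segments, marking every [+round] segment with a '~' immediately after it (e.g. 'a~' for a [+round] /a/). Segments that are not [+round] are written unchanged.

From /o/ at 2 rightward: 3 /o/ is itself a trigger — this domain ends here.
From /o/ at 3 rightward: 4 /i/ → [+round]; 5 /a/ → [+round]; 6 /i/ → [+round]; 7 /a/ → [+round]; 8 /a/ → [+round]; 9 /e/ → [+round]; 10 /i/ → [+round]; 11 /e/ → [+round]; 12 /a/ → [+round]; 13 /a/ → [+round]; 14 /o/ is itself a trigger — this domain ends here.
From /o/ at 14 rightward: 15 /a/ → [+round]; 16 /i/ → [+round]; word edge.
Target with no active source: position 1 stays [-round].
[+round] positions on the surface: 2 3 4 5 6 7 8 9 10 11 12 13 14 15 16.

i o~ o~ i~ a~ i~ a~ a~ e~ i~ e~ a~ a~ o~ a~ i~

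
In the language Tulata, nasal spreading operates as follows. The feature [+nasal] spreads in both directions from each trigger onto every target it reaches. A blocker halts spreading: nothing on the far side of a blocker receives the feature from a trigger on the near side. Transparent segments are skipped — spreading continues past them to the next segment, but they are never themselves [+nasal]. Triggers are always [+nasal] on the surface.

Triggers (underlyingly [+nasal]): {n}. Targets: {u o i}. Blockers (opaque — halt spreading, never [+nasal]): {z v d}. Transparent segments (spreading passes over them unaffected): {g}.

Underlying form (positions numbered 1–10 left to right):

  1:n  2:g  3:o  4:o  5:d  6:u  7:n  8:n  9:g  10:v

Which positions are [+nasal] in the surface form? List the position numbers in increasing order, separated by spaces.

1 3 4 6 7 8

From /n/ at 1 rightward: 2 /g/ transparent; 3 /o/ → [+nasal]; 4 /o/ → [+nasal]; 5 /d/ blocks.
From /n/ at 1 leftward: word edge.
From /n/ at 7 rightward: 8 /n/ is itself a trigger — this domain ends here.
From /n/ at 7 leftward: 6 /u/ → [+nasal]; 5 /d/ blocks.
From /n/ at 8 rightward: 9 /g/ transparent; 10 /v/ blocks.
From /n/ at 8 leftward: 7 /n/ is itself a trigger — this domain ends here.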